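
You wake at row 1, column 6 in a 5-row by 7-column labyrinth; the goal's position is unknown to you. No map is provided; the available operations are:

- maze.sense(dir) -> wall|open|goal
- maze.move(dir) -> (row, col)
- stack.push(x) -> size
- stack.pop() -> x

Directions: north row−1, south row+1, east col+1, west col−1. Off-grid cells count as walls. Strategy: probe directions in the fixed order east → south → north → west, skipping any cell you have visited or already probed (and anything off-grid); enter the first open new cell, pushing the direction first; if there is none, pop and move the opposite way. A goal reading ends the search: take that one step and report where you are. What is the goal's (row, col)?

·→ maze.sense(south)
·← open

·→ stack.push(south)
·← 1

·→ maze.move(south)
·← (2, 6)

·→ maze.sense(south)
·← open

·→ stack.push(south)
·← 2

·→ maze.move(south)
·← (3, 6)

·→ maze.sense(south)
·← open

·→ stack.push(south)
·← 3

·→ maze.move(south)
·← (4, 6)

·→ maze.sense(west)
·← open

·→ stack.push(west)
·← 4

·→ maze.move(west)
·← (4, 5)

·→ maze.sense(north)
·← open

·→ stack.push(north)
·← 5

·→ maze.move(north)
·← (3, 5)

·→ maze.sense(north)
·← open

·→ stack.push(north)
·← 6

·→ maze.move(north)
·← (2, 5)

·→ maze.sense(north)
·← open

·→ stack.push(north)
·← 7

·→ maze.move(north)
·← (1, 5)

·→ maze.sense(north)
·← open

·→ stack.push(north)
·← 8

·→ maze.move(north)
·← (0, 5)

·→ maze.sense(east)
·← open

·→ stack.push(east)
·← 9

·→ maze.move(east)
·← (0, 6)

·→ stack.pop()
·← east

·→ maze.move(west)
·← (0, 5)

·→ maze.sense(west)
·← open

·→ stack.push(west)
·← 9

·→ maze.move(west)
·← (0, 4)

·→ maze.sense(south)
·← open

·→ stack.push(south)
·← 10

·→ maze.move(south)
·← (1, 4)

·→ maze.sense(south)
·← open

·→ stack.push(south)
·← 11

·→ maze.move(south)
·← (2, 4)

·→ maze.sense(south)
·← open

·→ stack.push(south)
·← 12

·→ maze.move(south)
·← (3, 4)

·→ maze.sense(south)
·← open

·→ stack.push(south)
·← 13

·→ maze.move(south)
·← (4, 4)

·→ maze.sense(west)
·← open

·→ stack.push(west)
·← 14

·→ maze.move(west)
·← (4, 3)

·→ maze.sense(north)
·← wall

·→ maze.sense(west)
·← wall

·→ stack.pop()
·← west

·→ maze.move(east)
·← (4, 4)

·→ stack.pop()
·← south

·→ maze.move(north)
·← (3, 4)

·→ stack.pop()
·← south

·→ maze.move(north)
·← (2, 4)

·→ maze.sense(west)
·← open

·→ stack.push(west)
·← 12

·→ maze.move(west)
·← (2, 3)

·→ maze.sense(north)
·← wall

·→ maze.sense(west)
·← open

·→ stack.push(west)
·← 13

·→ maze.move(west)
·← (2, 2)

·→ maze.sense(south)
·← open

·→ stack.push(south)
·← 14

·→ maze.move(south)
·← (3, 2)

·→ maze.sense(west)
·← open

·→ stack.push(west)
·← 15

·→ maze.move(west)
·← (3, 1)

·→ maze.sense(south)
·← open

·→ stack.push(south)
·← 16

·→ maze.move(south)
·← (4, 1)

·→ maze.sense(west)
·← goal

·→ maze.move(west)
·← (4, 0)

Answer: (4, 0)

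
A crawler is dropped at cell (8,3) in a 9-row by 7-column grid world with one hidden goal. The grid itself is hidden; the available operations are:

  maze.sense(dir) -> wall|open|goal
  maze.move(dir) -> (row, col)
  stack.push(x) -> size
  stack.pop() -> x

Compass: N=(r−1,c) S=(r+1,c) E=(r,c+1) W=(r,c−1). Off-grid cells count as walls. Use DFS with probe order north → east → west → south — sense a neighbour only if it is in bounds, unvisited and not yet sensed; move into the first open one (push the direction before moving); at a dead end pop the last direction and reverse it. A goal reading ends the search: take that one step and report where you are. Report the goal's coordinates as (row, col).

-- sense(dir=north) ~> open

-- push(x=north) ~> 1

-- move(dir=north) ~> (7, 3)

-- sense(dir=north) ~> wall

-- sense(dir=east) ~> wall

-- sense(dir=west) ~> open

-- push(x=west) ~> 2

-- move(dir=west) ~> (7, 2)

-- sense(dir=north) ~> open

-- push(x=north) ~> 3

-- move(dir=north) ~> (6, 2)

-- sense(dir=north) ~> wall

-- sense(dir=west) ~> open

-- push(x=west) ~> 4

-- move(dir=west) ~> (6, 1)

-- sense(dir=north) ~> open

-- push(x=north) ~> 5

-- move(dir=north) ~> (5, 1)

-- sense(dir=north) ~> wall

-- sense(dir=west) ~> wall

-- pop() ~> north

-- move(dir=south) ~> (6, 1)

-- sense(dir=west) ~> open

-- push(x=west) ~> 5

-- move(dir=west) ~> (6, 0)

-- sense(dir=south) ~> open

-- push(x=south) ~> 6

-- move(dir=south) ~> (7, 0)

-- sense(dir=east) ~> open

-- push(x=east) ~> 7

-- move(dir=east) ~> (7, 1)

-- sense(dir=south) ~> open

-- push(x=south) ~> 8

-- move(dir=south) ~> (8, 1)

-- sense(dir=east) ~> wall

-- sense(dir=west) ~> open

-- push(x=west) ~> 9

-- move(dir=west) ~> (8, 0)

-- pop() ~> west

-- move(dir=east) ~> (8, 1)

-- pop() ~> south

-- move(dir=north) ~> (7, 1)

-- pop() ~> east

-- move(dir=west) ~> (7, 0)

-- pop() ~> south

-- move(dir=north) ~> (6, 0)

-- pop() ~> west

-- move(dir=east) ~> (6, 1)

-- pop() ~> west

-- move(dir=east) ~> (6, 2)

-- pop() ~> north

-- move(dir=south) ~> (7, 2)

-- pop() ~> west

-- move(dir=east) ~> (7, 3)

-- pop() ~> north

-- move(dir=south) ~> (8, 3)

-- sense(dir=east) ~> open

-- push(x=east) ~> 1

-- move(dir=east) ~> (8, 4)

-- sense(dir=east) ~> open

-- push(x=east) ~> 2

-- move(dir=east) ~> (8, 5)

-- sense(dir=north) ~> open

-- push(x=north) ~> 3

-- move(dir=north) ~> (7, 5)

-- sense(dir=north) ~> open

-- push(x=north) ~> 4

-- move(dir=north) ~> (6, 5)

-- sense(dir=north) ~> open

-- push(x=north) ~> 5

-- move(dir=north) ~> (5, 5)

-- sense(dir=north) ~> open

-- push(x=north) ~> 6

-- move(dir=north) ~> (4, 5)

-- sense(dir=north) ~> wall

-- sense(dir=east) ~> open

-- push(x=east) ~> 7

-- move(dir=east) ~> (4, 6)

-- sense(dir=north) ~> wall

-- sense(dir=south) ~> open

-- push(x=south) ~> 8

-- move(dir=south) ~> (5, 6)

-- sense(dir=south) ~> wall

-- pop() ~> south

-- move(dir=north) ~> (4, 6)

-- pop() ~> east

-- move(dir=west) ~> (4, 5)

-- sense(dir=west) ~> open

-- push(x=west) ~> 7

-- move(dir=west) ~> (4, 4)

-- sense(dir=north) ~> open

-- push(x=north) ~> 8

-- move(dir=north) ~> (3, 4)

-- sense(dir=north) ~> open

-- push(x=north) ~> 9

-- move(dir=north) ~> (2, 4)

-- sense(dir=north) ~> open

-- push(x=north) ~> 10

-- move(dir=north) ~> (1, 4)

-- sense(dir=north) ~> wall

-- sense(dir=east) ~> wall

-- sense(dir=west) ~> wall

-- pop() ~> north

-- move(dir=south) ~> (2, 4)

-- sense(dir=east) ~> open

-- push(x=east) ~> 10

-- move(dir=east) ~> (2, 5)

-- sense(dir=east) ~> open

-- push(x=east) ~> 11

-- move(dir=east) ~> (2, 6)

-- sense(dir=north) ~> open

-- push(x=north) ~> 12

-- move(dir=north) ~> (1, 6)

-- sense(dir=north) ~> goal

-- move(dir=north) ~> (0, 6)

Answer: (0, 6)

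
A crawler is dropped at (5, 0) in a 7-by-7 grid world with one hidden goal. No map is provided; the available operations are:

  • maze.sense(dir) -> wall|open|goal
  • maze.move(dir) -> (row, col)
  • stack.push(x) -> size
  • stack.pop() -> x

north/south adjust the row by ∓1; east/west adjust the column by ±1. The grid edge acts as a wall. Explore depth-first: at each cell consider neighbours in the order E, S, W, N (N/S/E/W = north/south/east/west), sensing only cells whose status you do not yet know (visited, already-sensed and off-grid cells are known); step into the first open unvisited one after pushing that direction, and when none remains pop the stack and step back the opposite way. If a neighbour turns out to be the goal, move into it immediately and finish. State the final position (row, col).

;; sense(dir→east) : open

;; push(x→east) : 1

;; move(dir→east) : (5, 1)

;; sense(dir→east) : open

;; push(x→east) : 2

;; move(dir→east) : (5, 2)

;; sense(dir→east) : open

;; push(x→east) : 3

;; move(dir→east) : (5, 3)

;; sense(dir→east) : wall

;; sense(dir→south) : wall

;; sense(dir→north) : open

;; push(x→north) : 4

;; move(dir→north) : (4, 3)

;; sense(dir→east) : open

;; push(x→east) : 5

;; move(dir→east) : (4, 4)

;; sense(dir→east) : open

;; push(x→east) : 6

;; move(dir→east) : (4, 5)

;; sense(dir→east) : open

;; push(x→east) : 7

;; move(dir→east) : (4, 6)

;; sense(dir→south) : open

;; push(x→south) : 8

;; move(dir→south) : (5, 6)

;; sense(dir→south) : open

;; push(x→south) : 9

;; move(dir→south) : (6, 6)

;; sense(dir→west) : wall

;; pop() : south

;; move(dir→north) : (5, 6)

;; sense(dir→west) : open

;; push(x→west) : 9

;; move(dir→west) : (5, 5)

;; pop() : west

;; move(dir→east) : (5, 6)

;; pop() : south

;; move(dir→north) : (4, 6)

;; sense(dir→north) : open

;; push(x→north) : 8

;; move(dir→north) : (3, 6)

;; sense(dir→west) : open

;; push(x→west) : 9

;; move(dir→west) : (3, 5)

;; sense(dir→west) : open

;; push(x→west) : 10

;; move(dir→west) : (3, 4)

;; sense(dir→west) : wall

;; sense(dir→north) : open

;; push(x→north) : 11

;; move(dir→north) : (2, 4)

;; sense(dir→east) : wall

;; sense(dir→west) : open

;; push(x→west) : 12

;; move(dir→west) : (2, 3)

;; sense(dir→west) : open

;; push(x→west) : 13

;; move(dir→west) : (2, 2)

;; sense(dir→south) : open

;; push(x→south) : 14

;; move(dir→south) : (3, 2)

;; sense(dir→south) : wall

;; sense(dir→west) : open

;; push(x→west) : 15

;; move(dir→west) : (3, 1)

;; sense(dir→south) : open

;; push(x→south) : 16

;; move(dir→south) : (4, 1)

;; sense(dir→west) : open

;; push(x→west) : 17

;; move(dir→west) : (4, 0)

;; sense(dir→north) : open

;; push(x→north) : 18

;; move(dir→north) : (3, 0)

;; sense(dir→north) : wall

;; pop() : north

;; move(dir→south) : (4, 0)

;; pop() : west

;; move(dir→east) : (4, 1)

;; pop() : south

;; move(dir→north) : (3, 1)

;; sense(dir→north) : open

;; push(x→north) : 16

;; move(dir→north) : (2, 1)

;; sense(dir→north) : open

;; push(x→north) : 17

;; move(dir→north) : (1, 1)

;; sense(dir→east) : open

;; push(x→east) : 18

;; move(dir→east) : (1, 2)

;; sense(dir→east) : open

;; push(x→east) : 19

;; move(dir→east) : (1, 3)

;; sense(dir→east) : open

;; push(x→east) : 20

;; move(dir→east) : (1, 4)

;; sense(dir→east) : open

;; push(x→east) : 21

;; move(dir→east) : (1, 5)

;; sense(dir→east) : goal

;; move(dir→east) : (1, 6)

Answer: (1, 6)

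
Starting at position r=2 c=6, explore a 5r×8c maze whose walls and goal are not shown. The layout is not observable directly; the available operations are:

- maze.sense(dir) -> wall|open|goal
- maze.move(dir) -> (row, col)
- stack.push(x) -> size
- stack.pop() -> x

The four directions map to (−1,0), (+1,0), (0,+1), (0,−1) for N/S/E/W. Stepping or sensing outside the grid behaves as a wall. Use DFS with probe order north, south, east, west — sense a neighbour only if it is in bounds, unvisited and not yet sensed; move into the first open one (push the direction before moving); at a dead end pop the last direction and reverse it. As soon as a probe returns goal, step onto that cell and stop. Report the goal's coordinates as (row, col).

I invoke maze.sense using north, and observe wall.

Using maze.sense using south, giving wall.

Now I run maze.sense using east, yielding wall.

Calling maze.sense using west, and observe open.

I call stack.push using west, and observe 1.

I try maze.move using west, which returns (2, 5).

Now I run maze.sense using north, which returns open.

I try stack.push using north, which returns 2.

Now I run maze.move using north, → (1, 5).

Invoking maze.sense using north, which returns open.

I try stack.push using north, — result: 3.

Using maze.move using north, giving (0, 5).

I invoke maze.sense using east, yielding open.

Calling stack.push using east, which returns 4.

Using maze.move using east, — result: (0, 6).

I invoke maze.sense using east, → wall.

Next I call stack.pop, and observe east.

I run maze.move using west, which returns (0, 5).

I run maze.sense using west, and observe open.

Now I run stack.push using west, — result: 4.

I try maze.move using west, and observe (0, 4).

Invoking maze.sense using south, and get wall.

I run maze.sense using west, — result: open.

Calling stack.push using west, giving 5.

I try maze.move using west, → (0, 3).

Next I call maze.sense using south, → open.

I run stack.push using south, → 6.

I try maze.move using south, and see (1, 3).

Calling maze.sense using south, : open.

I use stack.push using south, : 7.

Then maze.move using south, yielding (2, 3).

I call maze.sense using south, and get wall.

I call maze.sense using east, : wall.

Using maze.sense using west, and observe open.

Using stack.push using west, — result: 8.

I invoke maze.move using west, → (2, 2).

I invoke maze.sense using north, yielding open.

Next I call stack.push using north, → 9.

I call maze.move using north, yielding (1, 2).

I call maze.sense using north, : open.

I try stack.push using north, and get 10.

Then maze.move using north, and get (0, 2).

Calling maze.sense using west, which returns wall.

I try stack.pop(), → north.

I use maze.move using south, which returns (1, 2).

I try maze.sense using west, which returns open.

Using stack.push using west, — result: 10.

Then maze.move using west, : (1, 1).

Then maze.sense using south, : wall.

I call maze.sense using west, which returns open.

I use stack.push using west, yielding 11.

I use maze.move using west, giving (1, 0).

I call maze.sense using north, → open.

I try stack.push using north, and see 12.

Invoking maze.move using north, and observe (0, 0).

I use stack.pop(), and see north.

I try maze.move using south, giving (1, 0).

Now I run maze.sense using south, and observe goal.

Now I run maze.move using south, → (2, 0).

Answer: (2, 0)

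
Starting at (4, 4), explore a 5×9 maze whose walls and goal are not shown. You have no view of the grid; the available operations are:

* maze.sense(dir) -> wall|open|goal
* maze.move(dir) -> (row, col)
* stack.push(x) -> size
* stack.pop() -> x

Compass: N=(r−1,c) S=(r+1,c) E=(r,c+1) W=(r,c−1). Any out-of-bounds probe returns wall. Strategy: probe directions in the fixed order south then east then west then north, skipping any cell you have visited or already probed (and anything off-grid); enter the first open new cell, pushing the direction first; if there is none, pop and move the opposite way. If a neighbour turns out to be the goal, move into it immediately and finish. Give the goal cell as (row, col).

[in] maze.sense dir→east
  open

[in] stack.push x→east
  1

[in] maze.move dir→east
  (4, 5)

[in] maze.sense dir→east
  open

[in] stack.push x→east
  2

[in] maze.move dir→east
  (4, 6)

[in] maze.sense dir→east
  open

[in] stack.push x→east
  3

[in] maze.move dir→east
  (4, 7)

[in] maze.sense dir→east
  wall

[in] maze.sense dir→north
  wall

[in] stack.pop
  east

[in] maze.move dir→west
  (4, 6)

[in] maze.sense dir→north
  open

[in] stack.push x→north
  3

[in] maze.move dir→north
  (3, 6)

[in] maze.sense dir→west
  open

[in] stack.push x→west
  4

[in] maze.move dir→west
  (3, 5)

[in] maze.sense dir→west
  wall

[in] maze.sense dir→north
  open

[in] stack.push x→north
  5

[in] maze.move dir→north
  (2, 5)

[in] maze.sense dir→east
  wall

[in] maze.sense dir→west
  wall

[in] maze.sense dir→north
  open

[in] stack.push x→north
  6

[in] maze.move dir→north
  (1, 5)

[in] maze.sense dir→east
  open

[in] stack.push x→east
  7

[in] maze.move dir→east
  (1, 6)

[in] maze.sense dir→east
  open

[in] stack.push x→east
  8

[in] maze.move dir→east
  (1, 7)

[in] maze.sense dir→south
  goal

[in] maze.move dir→south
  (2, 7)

Answer: (2, 7)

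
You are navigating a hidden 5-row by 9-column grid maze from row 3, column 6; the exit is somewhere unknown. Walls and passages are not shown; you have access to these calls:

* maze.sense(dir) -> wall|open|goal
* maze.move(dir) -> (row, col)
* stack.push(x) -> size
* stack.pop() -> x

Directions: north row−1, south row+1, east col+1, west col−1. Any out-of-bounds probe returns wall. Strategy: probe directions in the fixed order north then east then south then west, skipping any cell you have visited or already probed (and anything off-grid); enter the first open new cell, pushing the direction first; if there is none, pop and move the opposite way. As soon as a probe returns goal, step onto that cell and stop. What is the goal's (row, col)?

~$ maze.sense dir='north'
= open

~$ stack.push x='north'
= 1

~$ maze.move dir='north'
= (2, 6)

~$ maze.sense dir='north'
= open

~$ stack.push x='north'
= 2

~$ maze.move dir='north'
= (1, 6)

~$ maze.sense dir='north'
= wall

~$ maze.sense dir='east'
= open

~$ stack.push x='east'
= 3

~$ maze.move dir='east'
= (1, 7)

~$ maze.sense dir='north'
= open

~$ stack.push x='north'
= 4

~$ maze.move dir='north'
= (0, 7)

~$ maze.sense dir='east'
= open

~$ stack.push x='east'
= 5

~$ maze.move dir='east'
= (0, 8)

~$ maze.sense dir='south'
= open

~$ stack.push x='south'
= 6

~$ maze.move dir='south'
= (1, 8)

~$ maze.sense dir='south'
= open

~$ stack.push x='south'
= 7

~$ maze.move dir='south'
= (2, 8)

~$ maze.sense dir='south'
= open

~$ stack.push x='south'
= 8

~$ maze.move dir='south'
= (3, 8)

~$ maze.sense dir='south'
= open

~$ stack.push x='south'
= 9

~$ maze.move dir='south'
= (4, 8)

~$ maze.sense dir='west'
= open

~$ stack.push x='west'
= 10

~$ maze.move dir='west'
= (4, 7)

~$ maze.sense dir='north'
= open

~$ stack.push x='north'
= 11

~$ maze.move dir='north'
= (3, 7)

~$ maze.sense dir='north'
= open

~$ stack.push x='north'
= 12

~$ maze.move dir='north'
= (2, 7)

~$ stack.pop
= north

~$ maze.move dir='south'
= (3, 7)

~$ stack.pop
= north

~$ maze.move dir='south'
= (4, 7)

~$ maze.sense dir='west'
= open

~$ stack.push x='west'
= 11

~$ maze.move dir='west'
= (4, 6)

~$ maze.sense dir='west'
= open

~$ stack.push x='west'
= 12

~$ maze.move dir='west'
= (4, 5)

~$ maze.sense dir='north'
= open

~$ stack.push x='north'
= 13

~$ maze.move dir='north'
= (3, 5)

~$ maze.sense dir='north'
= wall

~$ maze.sense dir='west'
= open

~$ stack.push x='west'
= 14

~$ maze.move dir='west'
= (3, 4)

~$ maze.sense dir='north'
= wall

~$ maze.sense dir='south'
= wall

~$ maze.sense dir='west'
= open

~$ stack.push x='west'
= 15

~$ maze.move dir='west'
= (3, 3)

~$ maze.sense dir='north'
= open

~$ stack.push x='north'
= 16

~$ maze.move dir='north'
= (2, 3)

~$ maze.sense dir='north'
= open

~$ stack.push x='north'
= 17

~$ maze.move dir='north'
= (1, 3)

~$ maze.sense dir='north'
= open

~$ stack.push x='north'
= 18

~$ maze.move dir='north'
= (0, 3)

~$ maze.sense dir='east'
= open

~$ stack.push x='east'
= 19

~$ maze.move dir='east'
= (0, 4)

~$ maze.sense dir='east'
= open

~$ stack.push x='east'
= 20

~$ maze.move dir='east'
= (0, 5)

~$ maze.sense dir='south'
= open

~$ stack.push x='south'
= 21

~$ maze.move dir='south'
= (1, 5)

~$ maze.sense dir='west'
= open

~$ stack.push x='west'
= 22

~$ maze.move dir='west'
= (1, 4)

~$ stack.pop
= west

~$ maze.move dir='east'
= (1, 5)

~$ stack.pop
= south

~$ maze.move dir='north'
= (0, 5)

~$ stack.pop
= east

~$ maze.move dir='west'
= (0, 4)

~$ stack.pop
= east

~$ maze.move dir='west'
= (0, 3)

~$ maze.sense dir='west'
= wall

~$ stack.pop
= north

~$ maze.move dir='south'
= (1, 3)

~$ maze.sense dir='west'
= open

~$ stack.push x='west'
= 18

~$ maze.move dir='west'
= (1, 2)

~$ maze.sense dir='south'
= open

~$ stack.push x='south'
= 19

~$ maze.move dir='south'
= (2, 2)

~$ maze.sense dir='south'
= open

~$ stack.push x='south'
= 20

~$ maze.move dir='south'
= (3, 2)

~$ maze.sense dir='south'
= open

~$ stack.push x='south'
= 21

~$ maze.move dir='south'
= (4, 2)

~$ maze.sense dir='east'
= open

~$ stack.push x='east'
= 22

~$ maze.move dir='east'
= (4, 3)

~$ stack.pop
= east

~$ maze.move dir='west'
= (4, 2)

~$ maze.sense dir='west'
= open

~$ stack.push x='west'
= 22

~$ maze.move dir='west'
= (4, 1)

~$ maze.sense dir='north'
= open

~$ stack.push x='north'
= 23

~$ maze.move dir='north'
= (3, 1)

~$ maze.sense dir='north'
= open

~$ stack.push x='north'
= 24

~$ maze.move dir='north'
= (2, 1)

~$ maze.sense dir='north'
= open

~$ stack.push x='north'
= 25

~$ maze.move dir='north'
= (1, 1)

~$ maze.sense dir='north'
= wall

~$ maze.sense dir='west'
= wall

~$ stack.pop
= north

~$ maze.move dir='south'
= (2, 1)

~$ maze.sense dir='west'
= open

~$ stack.push x='west'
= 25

~$ maze.move dir='west'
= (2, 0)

~$ maze.sense dir='south'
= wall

~$ stack.pop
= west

~$ maze.move dir='east'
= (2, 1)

~$ stack.pop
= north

~$ maze.move dir='south'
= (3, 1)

~$ stack.pop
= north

~$ maze.move dir='south'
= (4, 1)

~$ maze.sense dir='west'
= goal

~$ maze.move dir='west'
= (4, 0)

Answer: (4, 0)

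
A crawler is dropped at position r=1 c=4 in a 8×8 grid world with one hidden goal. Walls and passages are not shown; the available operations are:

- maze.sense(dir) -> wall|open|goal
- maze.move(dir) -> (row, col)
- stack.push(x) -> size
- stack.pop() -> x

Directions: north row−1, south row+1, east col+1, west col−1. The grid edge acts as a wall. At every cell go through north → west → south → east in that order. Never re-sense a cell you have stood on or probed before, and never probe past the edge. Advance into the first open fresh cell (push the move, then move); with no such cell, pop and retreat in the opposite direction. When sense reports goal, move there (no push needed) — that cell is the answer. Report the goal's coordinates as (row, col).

;; maze.sense(dir=north) => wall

;; maze.sense(dir=west) => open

;; stack.push(x=west) => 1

;; maze.move(dir=west) => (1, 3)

;; maze.sense(dir=north) => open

;; stack.push(x=north) => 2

;; maze.move(dir=north) => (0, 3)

;; maze.sense(dir=west) => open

;; stack.push(x=west) => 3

;; maze.move(dir=west) => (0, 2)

;; maze.sense(dir=west) => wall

;; maze.sense(dir=south) => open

;; stack.push(x=south) => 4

;; maze.move(dir=south) => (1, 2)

;; maze.sense(dir=west) => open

;; stack.push(x=west) => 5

;; maze.move(dir=west) => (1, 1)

;; maze.sense(dir=west) => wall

;; maze.sense(dir=south) => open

;; stack.push(x=south) => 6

;; maze.move(dir=south) => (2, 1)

;; maze.sense(dir=west) => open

;; stack.push(x=west) => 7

;; maze.move(dir=west) => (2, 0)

;; maze.sense(dir=south) => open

;; stack.push(x=south) => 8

;; maze.move(dir=south) => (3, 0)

;; maze.sense(dir=south) => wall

;; maze.sense(dir=east) => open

;; stack.push(x=east) => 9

;; maze.move(dir=east) => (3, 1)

;; maze.sense(dir=south) => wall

;; maze.sense(dir=east) => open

;; stack.push(x=east) => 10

;; maze.move(dir=east) => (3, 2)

;; maze.sense(dir=north) => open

;; stack.push(x=north) => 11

;; maze.move(dir=north) => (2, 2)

;; maze.sense(dir=east) => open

;; stack.push(x=east) => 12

;; maze.move(dir=east) => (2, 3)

;; maze.sense(dir=south) => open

;; stack.push(x=south) => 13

;; maze.move(dir=south) => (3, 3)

;; maze.sense(dir=south) => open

;; stack.push(x=south) => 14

;; maze.move(dir=south) => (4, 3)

;; maze.sense(dir=west) => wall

;; maze.sense(dir=south) => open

;; stack.push(x=south) => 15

;; maze.move(dir=south) => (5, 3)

;; maze.sense(dir=west) => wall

;; maze.sense(dir=south) => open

;; stack.push(x=south) => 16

;; maze.move(dir=south) => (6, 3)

;; maze.sense(dir=west) => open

;; stack.push(x=west) => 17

;; maze.move(dir=west) => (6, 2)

;; maze.sense(dir=west) => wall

;; maze.sense(dir=south) => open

;; stack.push(x=south) => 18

;; maze.move(dir=south) => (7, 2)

;; maze.sense(dir=west) => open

;; stack.push(x=west) => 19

;; maze.move(dir=west) => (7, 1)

;; maze.sense(dir=west) => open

;; stack.push(x=west) => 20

;; maze.move(dir=west) => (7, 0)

;; maze.sense(dir=north) => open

;; stack.push(x=north) => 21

;; maze.move(dir=north) => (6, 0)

;; maze.sense(dir=north) => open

;; stack.push(x=north) => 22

;; maze.move(dir=north) => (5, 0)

;; maze.sense(dir=east) => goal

;; maze.move(dir=east) => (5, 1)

Answer: (5, 1)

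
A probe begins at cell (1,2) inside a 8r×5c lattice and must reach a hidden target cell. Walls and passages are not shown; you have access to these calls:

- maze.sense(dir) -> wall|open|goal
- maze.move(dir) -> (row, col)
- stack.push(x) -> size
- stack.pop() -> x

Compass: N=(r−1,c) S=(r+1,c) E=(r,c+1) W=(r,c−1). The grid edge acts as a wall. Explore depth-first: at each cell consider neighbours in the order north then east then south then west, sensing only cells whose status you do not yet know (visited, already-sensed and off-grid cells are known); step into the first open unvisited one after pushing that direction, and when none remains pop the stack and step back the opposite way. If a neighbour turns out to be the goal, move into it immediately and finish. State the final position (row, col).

Action: maze.sense[dir=north]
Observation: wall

Action: maze.sense[dir=east]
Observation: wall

Action: maze.sense[dir=south]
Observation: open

Action: stack.push[x=south]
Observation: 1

Action: maze.move[dir=south]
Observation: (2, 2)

Action: maze.sense[dir=east]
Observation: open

Action: stack.push[x=east]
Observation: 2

Action: maze.move[dir=east]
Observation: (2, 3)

Action: maze.sense[dir=east]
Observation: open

Action: stack.push[x=east]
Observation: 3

Action: maze.move[dir=east]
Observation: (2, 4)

Action: maze.sense[dir=north]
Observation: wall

Action: maze.sense[dir=south]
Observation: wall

Action: stack.pop[]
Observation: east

Action: maze.move[dir=west]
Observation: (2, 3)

Action: maze.sense[dir=south]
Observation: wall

Action: stack.pop[]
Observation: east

Action: maze.move[dir=west]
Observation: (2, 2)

Action: maze.sense[dir=south]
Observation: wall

Action: maze.sense[dir=west]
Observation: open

Action: stack.push[x=west]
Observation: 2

Action: maze.move[dir=west]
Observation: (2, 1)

Action: maze.sense[dir=north]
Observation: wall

Action: maze.sense[dir=south]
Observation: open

Action: stack.push[x=south]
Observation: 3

Action: maze.move[dir=south]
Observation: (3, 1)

Action: maze.sense[dir=south]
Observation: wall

Action: maze.sense[dir=west]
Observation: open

Action: stack.push[x=west]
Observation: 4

Action: maze.move[dir=west]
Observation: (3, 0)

Action: maze.sense[dir=north]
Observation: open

Action: stack.push[x=north]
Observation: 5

Action: maze.move[dir=north]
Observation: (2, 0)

Action: maze.sense[dir=north]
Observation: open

Action: stack.push[x=north]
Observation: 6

Action: maze.move[dir=north]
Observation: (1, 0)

Action: maze.sense[dir=north]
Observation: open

Action: stack.push[x=north]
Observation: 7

Action: maze.move[dir=north]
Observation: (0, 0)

Action: maze.sense[dir=east]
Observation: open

Action: stack.push[x=east]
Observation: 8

Action: maze.move[dir=east]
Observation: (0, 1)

Action: stack.pop[]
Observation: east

Action: maze.move[dir=west]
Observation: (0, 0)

Action: stack.pop[]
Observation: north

Action: maze.move[dir=south]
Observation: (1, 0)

Action: stack.pop[]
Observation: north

Action: maze.move[dir=south]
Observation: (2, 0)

Action: stack.pop[]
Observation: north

Action: maze.move[dir=south]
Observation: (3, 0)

Action: maze.sense[dir=south]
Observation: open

Action: stack.push[x=south]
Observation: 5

Action: maze.move[dir=south]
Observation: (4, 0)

Action: maze.sense[dir=south]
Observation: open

Action: stack.push[x=south]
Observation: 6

Action: maze.move[dir=south]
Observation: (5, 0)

Action: maze.sense[dir=east]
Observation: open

Action: stack.push[x=east]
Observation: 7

Action: maze.move[dir=east]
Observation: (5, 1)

Action: maze.sense[dir=east]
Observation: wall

Action: maze.sense[dir=south]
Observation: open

Action: stack.push[x=south]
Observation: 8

Action: maze.move[dir=south]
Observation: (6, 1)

Action: maze.sense[dir=east]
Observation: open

Action: stack.push[x=east]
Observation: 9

Action: maze.move[dir=east]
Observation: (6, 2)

Action: maze.sense[dir=east]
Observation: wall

Action: maze.sense[dir=south]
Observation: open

Action: stack.push[x=south]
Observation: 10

Action: maze.move[dir=south]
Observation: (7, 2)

Action: maze.sense[dir=east]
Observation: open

Action: stack.push[x=east]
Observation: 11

Action: maze.move[dir=east]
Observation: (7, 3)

Action: maze.sense[dir=east]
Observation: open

Action: stack.push[x=east]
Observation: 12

Action: maze.move[dir=east]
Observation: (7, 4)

Action: maze.sense[dir=north]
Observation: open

Action: stack.push[x=north]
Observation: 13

Action: maze.move[dir=north]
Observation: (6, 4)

Action: maze.sense[dir=north]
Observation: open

Action: stack.push[x=north]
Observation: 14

Action: maze.move[dir=north]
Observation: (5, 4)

Action: maze.sense[dir=north]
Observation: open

Action: stack.push[x=north]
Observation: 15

Action: maze.move[dir=north]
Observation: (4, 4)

Action: maze.sense[dir=west]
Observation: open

Action: stack.push[x=west]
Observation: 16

Action: maze.move[dir=west]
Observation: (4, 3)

Action: maze.sense[dir=south]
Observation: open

Action: stack.push[x=south]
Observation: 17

Action: maze.move[dir=south]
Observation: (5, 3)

Action: stack.pop[]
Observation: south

Action: maze.move[dir=north]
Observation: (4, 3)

Action: maze.sense[dir=west]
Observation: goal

Action: maze.move[dir=west]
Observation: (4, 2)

Answer: (4, 2)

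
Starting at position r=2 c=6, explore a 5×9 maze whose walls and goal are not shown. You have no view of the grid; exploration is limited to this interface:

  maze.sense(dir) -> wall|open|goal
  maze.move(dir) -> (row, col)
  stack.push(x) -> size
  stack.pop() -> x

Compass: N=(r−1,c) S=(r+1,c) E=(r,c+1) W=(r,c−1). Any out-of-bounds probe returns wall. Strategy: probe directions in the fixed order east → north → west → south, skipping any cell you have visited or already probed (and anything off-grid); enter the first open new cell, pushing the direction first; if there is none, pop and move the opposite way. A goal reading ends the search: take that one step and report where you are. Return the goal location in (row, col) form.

-- 1. sense(dir: east) == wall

-- 2. sense(dir: north) == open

-- 3. push(x: north) == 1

-- 4. move(dir: north) == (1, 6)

-- 5. sense(dir: east) == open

-- 6. push(x: east) == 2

-- 7. move(dir: east) == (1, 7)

-- 8. sense(dir: east) == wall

-- 9. sense(dir: north) == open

-- 10. push(x: north) == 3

-- 11. move(dir: north) == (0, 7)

-- 12. sense(dir: east) == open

-- 13. push(x: east) == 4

-- 14. move(dir: east) == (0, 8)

-- 15. pop() == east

-- 16. move(dir: west) == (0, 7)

-- 17. sense(dir: west) == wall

-- 18. pop() == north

-- 19. move(dir: south) == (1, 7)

-- 20. pop() == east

-- 21. move(dir: west) == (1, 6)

-- 22. sense(dir: west) == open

-- 23. push(x: west) == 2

-- 24. move(dir: west) == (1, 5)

-- 25. sense(dir: north) == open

-- 26. push(x: north) == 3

-- 27. move(dir: north) == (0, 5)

-- 28. sense(dir: west) == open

-- 29. push(x: west) == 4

-- 30. move(dir: west) == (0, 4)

-- 31. sense(dir: west) == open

-- 32. push(x: west) == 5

-- 33. move(dir: west) == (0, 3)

-- 34. sense(dir: west) == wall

-- 35. sense(dir: south) == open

-- 36. push(x: south) == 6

-- 37. move(dir: south) == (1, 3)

-- 38. sense(dir: east) == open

-- 39. push(x: east) == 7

-- 40. move(dir: east) == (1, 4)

-- 41. sense(dir: south) == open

-- 42. push(x: south) == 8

-- 43. move(dir: south) == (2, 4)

-- 44. sense(dir: east) == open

-- 45. push(x: east) == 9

-- 46. move(dir: east) == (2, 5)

-- 47. sense(dir: south) == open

-- 48. push(x: south) == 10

-- 49. move(dir: south) == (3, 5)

-- 50. sense(dir: east) == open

-- 51. push(x: east) == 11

-- 52. move(dir: east) == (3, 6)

-- 53. sense(dir: east) == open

-- 54. push(x: east) == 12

-- 55. move(dir: east) == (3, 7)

-- 56. sense(dir: east) == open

-- 57. push(x: east) == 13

-- 58. move(dir: east) == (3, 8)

-- 59. sense(dir: north) == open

-- 60. push(x: north) == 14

-- 61. move(dir: north) == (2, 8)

-- 62. pop() == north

-- 63. move(dir: south) == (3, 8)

-- 64. sense(dir: south) == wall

-- 65. pop() == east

-- 66. move(dir: west) == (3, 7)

-- 67. sense(dir: south) == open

-- 68. push(x: south) == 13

-- 69. move(dir: south) == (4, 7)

-- 70. sense(dir: west) == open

-- 71. push(x: west) == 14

-- 72. move(dir: west) == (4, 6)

-- 73. sense(dir: west) == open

-- 74. push(x: west) == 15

-- 75. move(dir: west) == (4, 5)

-- 76. sense(dir: west) == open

-- 77. push(x: west) == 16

-- 78. move(dir: west) == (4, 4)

-- 79. sense(dir: north) == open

-- 80. push(x: north) == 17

-- 81. move(dir: north) == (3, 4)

-- 82. sense(dir: west) == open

-- 83. push(x: west) == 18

-- 84. move(dir: west) == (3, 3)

-- 85. sense(dir: north) == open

-- 86. push(x: north) == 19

-- 87. move(dir: north) == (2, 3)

-- 88. sense(dir: west) == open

-- 89. push(x: west) == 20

-- 90. move(dir: west) == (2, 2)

-- 91. sense(dir: north) == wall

-- 92. sense(dir: west) == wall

-- 93. sense(dir: south) == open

-- 94. push(x: south) == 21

-- 95. move(dir: south) == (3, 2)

-- 96. sense(dir: west) == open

-- 97. push(x: west) == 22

-- 98. move(dir: west) == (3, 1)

-- 99. sense(dir: west) == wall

-- 100. sense(dir: south) == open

-- 101. push(x: south) == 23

-- 102. move(dir: south) == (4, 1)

-- 103. sense(dir: east) == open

-- 104. push(x: east) == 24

-- 105. move(dir: east) == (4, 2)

-- 106. sense(dir: east) == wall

-- 107. pop() == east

-- 108. move(dir: west) == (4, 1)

-- 109. sense(dir: west) == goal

-- 110. move(dir: west) == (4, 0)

Answer: (4, 0)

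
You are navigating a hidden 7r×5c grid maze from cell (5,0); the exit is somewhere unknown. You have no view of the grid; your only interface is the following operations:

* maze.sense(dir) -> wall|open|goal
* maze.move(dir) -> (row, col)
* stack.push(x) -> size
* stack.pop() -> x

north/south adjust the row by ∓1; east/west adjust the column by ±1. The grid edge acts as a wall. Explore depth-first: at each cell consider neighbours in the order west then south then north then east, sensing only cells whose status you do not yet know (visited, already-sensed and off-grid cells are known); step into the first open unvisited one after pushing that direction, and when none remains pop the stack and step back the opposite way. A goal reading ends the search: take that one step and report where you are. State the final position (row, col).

Calling maze.sense using south, which returns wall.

Next I call maze.sense using north, : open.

I call stack.push using north, giving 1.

I call maze.move using north, — result: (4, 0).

Now I run maze.sense using north, — result: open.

Next I call stack.push using north, and see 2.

Next I call maze.move using north, and see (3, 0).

Next I call maze.sense using north, → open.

I run stack.push using north, and observe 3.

Using maze.move using north, and get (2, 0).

I call maze.sense using north, and observe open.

Then stack.push using north, and see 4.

Calling maze.move using north, — result: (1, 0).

I try maze.sense using north, — result: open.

Invoking stack.push using north, and get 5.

Now I run maze.move using north, and see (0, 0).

Using maze.sense using east, : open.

Invoking stack.push using east, → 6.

Next I call maze.move using east, and see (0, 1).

I try maze.sense using south, and get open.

Next I call stack.push using south, which returns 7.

Then maze.move using south, : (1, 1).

Now I run maze.sense using south, and get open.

Calling stack.push using south, giving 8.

I invoke maze.move using south, yielding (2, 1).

Then maze.sense using south, yielding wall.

I call maze.sense using east, and see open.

Invoking stack.push using east, → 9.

Calling maze.move using east, and see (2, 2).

I call maze.sense using south, → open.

Now I run stack.push using south, giving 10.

Then maze.move using south, — result: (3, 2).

I run maze.sense using south, : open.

Now I run stack.push using south, yielding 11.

I use maze.move using south, which returns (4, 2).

I invoke maze.sense using west, : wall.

I invoke maze.sense using south, yielding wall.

I try maze.sense using east, and get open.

I use stack.push using east, and get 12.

I call maze.move using east, which returns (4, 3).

I try maze.sense using south, : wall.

Now I run maze.sense using north, which returns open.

Now I run stack.push using north, which returns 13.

Now I run maze.move using north, and get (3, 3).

I run maze.sense using north, yielding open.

Using stack.push using north, → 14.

I call maze.move using north, yielding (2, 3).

Using maze.sense using north, and see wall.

Then maze.sense using east, and observe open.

I use stack.push using east, → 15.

I use maze.move using east, : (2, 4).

Invoking maze.sense using south, giving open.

Invoking stack.push using south, giving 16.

Using maze.move using south, and observe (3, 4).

Calling maze.sense using south, — result: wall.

Using stack.pop, — result: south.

Using maze.move using north, giving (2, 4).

I try maze.sense using north, : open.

I invoke stack.push using north, → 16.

I use maze.move using north, → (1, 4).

I run maze.sense using north, which returns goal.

I try maze.move using north, which returns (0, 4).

Answer: (0, 4)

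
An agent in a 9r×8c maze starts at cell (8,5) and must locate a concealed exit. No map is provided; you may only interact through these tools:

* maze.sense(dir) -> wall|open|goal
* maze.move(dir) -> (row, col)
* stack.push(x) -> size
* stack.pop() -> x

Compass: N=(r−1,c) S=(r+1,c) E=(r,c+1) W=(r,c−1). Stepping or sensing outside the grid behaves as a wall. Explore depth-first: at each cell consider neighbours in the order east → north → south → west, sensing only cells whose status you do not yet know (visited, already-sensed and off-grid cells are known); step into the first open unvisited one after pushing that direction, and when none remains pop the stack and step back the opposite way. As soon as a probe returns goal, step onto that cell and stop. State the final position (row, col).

Action: maze.sense[east]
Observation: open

Action: stack.push[east]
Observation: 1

Action: maze.move[east]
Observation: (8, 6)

Action: maze.sense[east]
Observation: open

Action: stack.push[east]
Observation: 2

Action: maze.move[east]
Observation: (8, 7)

Action: maze.sense[north]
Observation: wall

Action: stack.pop[]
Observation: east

Action: maze.move[west]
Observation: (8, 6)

Action: maze.sense[north]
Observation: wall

Action: stack.pop[]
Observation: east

Action: maze.move[west]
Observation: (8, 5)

Action: maze.sense[north]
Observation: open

Action: stack.push[north]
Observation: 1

Action: maze.move[north]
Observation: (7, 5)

Action: maze.sense[north]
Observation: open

Action: stack.push[north]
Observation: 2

Action: maze.move[north]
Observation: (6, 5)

Action: maze.sense[east]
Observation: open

Action: stack.push[east]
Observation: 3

Action: maze.move[east]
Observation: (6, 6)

Action: maze.sense[east]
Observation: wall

Action: maze.sense[north]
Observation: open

Action: stack.push[north]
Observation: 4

Action: maze.move[north]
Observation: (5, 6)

Action: maze.sense[east]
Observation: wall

Action: maze.sense[north]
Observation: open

Action: stack.push[north]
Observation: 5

Action: maze.move[north]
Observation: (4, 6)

Action: maze.sense[east]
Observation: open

Action: stack.push[east]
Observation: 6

Action: maze.move[east]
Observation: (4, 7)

Action: maze.sense[north]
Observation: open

Action: stack.push[north]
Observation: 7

Action: maze.move[north]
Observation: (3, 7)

Action: maze.sense[north]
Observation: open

Action: stack.push[north]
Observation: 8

Action: maze.move[north]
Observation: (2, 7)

Action: maze.sense[north]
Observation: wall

Action: maze.sense[west]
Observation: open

Action: stack.push[west]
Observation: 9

Action: maze.move[west]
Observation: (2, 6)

Action: maze.sense[north]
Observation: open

Action: stack.push[north]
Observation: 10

Action: maze.move[north]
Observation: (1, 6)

Action: maze.sense[north]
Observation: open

Action: stack.push[north]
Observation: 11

Action: maze.move[north]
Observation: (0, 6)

Action: maze.sense[east]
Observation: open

Action: stack.push[east]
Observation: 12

Action: maze.move[east]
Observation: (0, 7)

Action: stack.pop[]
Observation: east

Action: maze.move[west]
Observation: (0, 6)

Action: maze.sense[west]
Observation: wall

Action: stack.pop[]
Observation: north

Action: maze.move[south]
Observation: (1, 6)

Action: maze.sense[west]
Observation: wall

Action: stack.pop[]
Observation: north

Action: maze.move[south]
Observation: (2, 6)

Action: maze.sense[south]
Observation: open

Action: stack.push[south]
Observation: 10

Action: maze.move[south]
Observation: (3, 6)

Action: maze.sense[west]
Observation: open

Action: stack.push[west]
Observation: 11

Action: maze.move[west]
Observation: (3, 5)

Action: maze.sense[north]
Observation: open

Action: stack.push[north]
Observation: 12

Action: maze.move[north]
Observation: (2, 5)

Action: maze.sense[west]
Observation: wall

Action: stack.pop[]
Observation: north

Action: maze.move[south]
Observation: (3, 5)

Action: maze.sense[south]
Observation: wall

Action: maze.sense[west]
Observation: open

Action: stack.push[west]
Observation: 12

Action: maze.move[west]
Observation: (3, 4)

Action: maze.sense[south]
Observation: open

Action: stack.push[south]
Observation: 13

Action: maze.move[south]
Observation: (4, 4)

Action: maze.sense[south]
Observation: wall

Action: maze.sense[west]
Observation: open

Action: stack.push[west]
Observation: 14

Action: maze.move[west]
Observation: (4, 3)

Action: maze.sense[north]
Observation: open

Action: stack.push[north]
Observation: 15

Action: maze.move[north]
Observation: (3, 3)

Action: maze.sense[north]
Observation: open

Action: stack.push[north]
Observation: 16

Action: maze.move[north]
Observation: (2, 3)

Action: maze.sense[north]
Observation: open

Action: stack.push[north]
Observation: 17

Action: maze.move[north]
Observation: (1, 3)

Action: maze.sense[east]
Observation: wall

Action: maze.sense[north]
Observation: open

Action: stack.push[north]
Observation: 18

Action: maze.move[north]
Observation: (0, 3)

Action: maze.sense[east]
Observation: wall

Action: maze.sense[west]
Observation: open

Action: stack.push[west]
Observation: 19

Action: maze.move[west]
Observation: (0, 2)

Action: maze.sense[south]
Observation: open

Action: stack.push[south]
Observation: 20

Action: maze.move[south]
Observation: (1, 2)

Action: maze.sense[south]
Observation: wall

Action: maze.sense[west]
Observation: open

Action: stack.push[west]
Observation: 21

Action: maze.move[west]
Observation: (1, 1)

Action: maze.sense[north]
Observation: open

Action: stack.push[north]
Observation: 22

Action: maze.move[north]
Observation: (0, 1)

Action: maze.sense[west]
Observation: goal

Action: maze.move[west]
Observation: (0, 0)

Answer: (0, 0)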